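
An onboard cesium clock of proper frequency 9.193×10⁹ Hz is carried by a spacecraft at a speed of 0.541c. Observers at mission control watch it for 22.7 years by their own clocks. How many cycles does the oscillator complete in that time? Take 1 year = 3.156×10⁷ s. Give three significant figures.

N = 5.54×10¹⁸

γ = 1/√(1 − 0.541²) = 1/√0.7073 = 1.189
During 22.7 years of lab time, the oscillator's proper time advances by τ = Δt/γ = 22.7/1.189 = 19.09 years = 6.025×10⁸ s.
N = f × τ = 9.193×10⁹ × 6.025×10⁸ = 5.539×10¹⁸.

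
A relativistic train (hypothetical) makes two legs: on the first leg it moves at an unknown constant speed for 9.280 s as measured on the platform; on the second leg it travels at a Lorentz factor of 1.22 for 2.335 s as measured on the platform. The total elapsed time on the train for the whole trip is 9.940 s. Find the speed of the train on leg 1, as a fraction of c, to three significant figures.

β = 0.502

Leg 1: speed unknown; τ_1 = 9.280/γ_1.
Leg 2: γ = 1.22; τ_2 = 2.335/1.220 = 1.914 s.
Total proper time: τ_1 + 1.914 = 9.940, so τ_1 = 9.940 − 1.914 = 8.026 s.
γ_1 = 9.280/8.026 = 1.156; β = √(1 − 1/γ²) = √0.2520.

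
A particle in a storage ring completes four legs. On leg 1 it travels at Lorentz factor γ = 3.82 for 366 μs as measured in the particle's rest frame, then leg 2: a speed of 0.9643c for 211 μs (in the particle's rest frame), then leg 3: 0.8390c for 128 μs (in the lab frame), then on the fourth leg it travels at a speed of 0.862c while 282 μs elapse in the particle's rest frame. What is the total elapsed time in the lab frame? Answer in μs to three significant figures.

Leg 1: γ = 3.82; Δt_1 = 3.820 × 366 = 1398 μs.
Leg 2: γ = 1/√(1 − 0.9643²) = 1/√0.07013 = 3.776; Δt_2 = 3.776 × 211 = 796.8 μs.
Leg 3: 128 μs is already measured in the lab frame.
Leg 4: γ = 1/√(1 − 0.862²) = 1/√0.2570 = 1.973; Δt_4 = 1.973 × 282 = 556.3 μs.
Total: 1398 + 796.8 + 128.0 + 556.3 μs.

Δt = 2880 μs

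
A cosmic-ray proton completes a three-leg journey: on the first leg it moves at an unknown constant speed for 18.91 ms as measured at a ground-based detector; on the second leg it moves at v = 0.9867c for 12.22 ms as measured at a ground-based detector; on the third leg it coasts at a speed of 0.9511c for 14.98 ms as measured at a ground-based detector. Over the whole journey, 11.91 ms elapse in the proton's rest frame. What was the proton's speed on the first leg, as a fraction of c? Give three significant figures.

Leg 1: speed unknown; τ_1 = 18.91/γ_1.
Leg 2: γ = 1/√(1 − 0.9867²) = 1/√0.02642 = 6.152; τ_2 = 12.22/6.152 = 1.986 ms.
Leg 3: γ = 1/√(1 − 0.9511²) = 1/√0.09541 = 3.237; τ_3 = 14.98/3.237 = 4.627 ms.
Total proper time: τ_1 + 1.986 + 4.627 = 11.91, so τ_1 = 11.91 − 6.613 = 5.297 ms.
γ_1 = 18.91/5.297 = 3.570; β = √(1 − 1/γ²) = √0.9215.

β = 0.960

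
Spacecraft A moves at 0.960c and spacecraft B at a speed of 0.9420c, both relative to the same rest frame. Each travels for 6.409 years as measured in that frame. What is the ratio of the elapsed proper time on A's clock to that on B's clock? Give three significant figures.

A: γ = 1/√(1 − 0.960²) = 25/7 ≈ 3.571. B: γ = 1/√(1 − 0.9420²) = 1/√0.1126 = 2.980.
τ_A/τ_B = γ_B/γ_A = 2.980/3.571 = 0.8343, so τ_A/τ_B = 0.8343.

τ_A/τ_B = 0.834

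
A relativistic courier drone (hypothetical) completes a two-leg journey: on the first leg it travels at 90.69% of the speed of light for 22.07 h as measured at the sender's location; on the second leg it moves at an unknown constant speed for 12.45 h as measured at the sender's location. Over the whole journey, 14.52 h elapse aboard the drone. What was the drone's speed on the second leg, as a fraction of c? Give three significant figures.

β = 0.908

Leg 1: β = 0.9069; γ = 1/√(1 − 0.9069²) = 1/√0.1775 = 2.373; τ_1 = 22.07/2.373 = 9.299 h.
Leg 2: speed unknown; τ_2 = 12.45/γ_2.
Total proper time: 9.299 + τ_2 = 14.52, so τ_2 = 14.52 − 9.299 = 5.221 h.
γ_2 = 12.45/5.221 = 2.385; β = √(1 − 1/γ²) = √0.8241.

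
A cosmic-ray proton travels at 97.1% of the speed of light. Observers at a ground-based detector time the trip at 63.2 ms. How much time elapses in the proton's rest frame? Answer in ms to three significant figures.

τ = 15.1 ms

β = 0.971; γ = 1/√(1 − 0.971²) = 1/√0.05716 = 4.183
The interval measured at a ground-based detector is the dilated one; the clock in the proton's rest frame measures the proper time τ = Δt/γ = 63.2/4.183 ms.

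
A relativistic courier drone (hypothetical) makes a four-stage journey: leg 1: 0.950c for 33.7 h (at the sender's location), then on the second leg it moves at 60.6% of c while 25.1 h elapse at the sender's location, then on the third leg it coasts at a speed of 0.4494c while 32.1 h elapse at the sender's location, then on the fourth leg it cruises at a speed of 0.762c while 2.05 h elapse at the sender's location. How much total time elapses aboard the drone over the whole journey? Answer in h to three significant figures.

Leg 1: γ = 1/√(1 − 0.950²) = 1/√0.09750 = 3.203; τ_1 = 33.7/3.203 = 10.52 h.
Leg 2: β = 0.606; γ = 1/√(1 − 0.606²) = 1/√0.6328 = 1.257; τ_2 = 25.1/1.257 = 19.97 h.
Leg 3: γ = 1/√(1 − 0.4494²) = 1/√0.7980 = 1.119; τ_3 = 32.1/1.119 = 28.68 h.
Leg 4: γ = 1/√(1 − 0.762²) = 1/√0.4194 = 1.544; τ_4 = 2.05/1.544 = 1.328 h.
Total: 10.52 + 19.97 + 28.68 + 1.328 h.

τ = 60.5 h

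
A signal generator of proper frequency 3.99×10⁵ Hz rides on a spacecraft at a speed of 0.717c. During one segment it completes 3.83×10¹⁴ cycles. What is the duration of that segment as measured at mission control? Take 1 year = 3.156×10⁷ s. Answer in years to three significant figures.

γ = 1/√(1 − 0.717²) = 1/√0.4859 = 1.435
Proper time for N cycles: τ = N/f = 3.83×10¹⁴/(3.99×10⁵) = 9.599×10⁸ s = 30.42 years.
Lab-frame duration Δt = γτ = 1.435 × 30.42 = 43.63 years.

Δt = 43.6 years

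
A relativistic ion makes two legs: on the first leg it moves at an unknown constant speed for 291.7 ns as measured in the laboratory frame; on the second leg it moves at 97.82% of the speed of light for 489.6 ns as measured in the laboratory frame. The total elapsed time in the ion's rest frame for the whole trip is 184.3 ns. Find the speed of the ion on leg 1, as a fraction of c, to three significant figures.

β = 0.959

Leg 1: speed unknown; τ_1 = 291.7/γ_1.
Leg 2: β = 0.9782; γ = 1/√(1 − 0.9782²) = 1/√0.04312 = 4.815; τ_2 = 489.6/4.815 = 101.7 ns.
Total proper time: τ_1 + 101.7 = 184.3, so τ_1 = 184.3 − 101.7 = 82.63 ns.
γ_1 = 291.7/82.63 = 3.530; β = √(1 − 1/γ²) = √0.9198.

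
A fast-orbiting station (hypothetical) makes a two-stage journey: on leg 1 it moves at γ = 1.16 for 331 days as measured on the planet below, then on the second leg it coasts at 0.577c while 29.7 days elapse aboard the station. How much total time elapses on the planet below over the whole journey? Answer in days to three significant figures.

Leg 1: 331 days is already measured on the planet below.
Leg 2: γ = 1/√(1 − 0.577²) = 1/√0.6671 = 1.224; Δt_2 = 1.224 × 29.7 = 36.36 days.
Total: 331.0 + 36.36 days.

Δt = 367 days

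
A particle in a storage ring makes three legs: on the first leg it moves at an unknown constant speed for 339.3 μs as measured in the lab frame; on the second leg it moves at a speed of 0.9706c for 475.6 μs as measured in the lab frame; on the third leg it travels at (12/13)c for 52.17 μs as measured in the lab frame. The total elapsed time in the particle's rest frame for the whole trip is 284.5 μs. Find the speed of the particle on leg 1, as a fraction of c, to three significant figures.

Leg 1: speed unknown; τ_1 = 339.3/γ_1.
Leg 2: γ = 1/√(1 − 0.9706²) = 1/√0.05794 = 4.155; τ_2 = 475.6/4.155 = 114.5 μs.
Leg 3: γ = 1/√(1 − (12/13)²) = 13/5 = 2.600; τ_3 = 52.17/2.600 = 20.07 μs.
Total proper time: τ_1 + 114.5 + 20.07 = 284.5, so τ_1 = 284.5 − 134.5 = 150.0 μs.
γ_1 = 339.3/150.0 = 2.263; β = √(1 − 1/γ²) = √0.8047.

β = 0.897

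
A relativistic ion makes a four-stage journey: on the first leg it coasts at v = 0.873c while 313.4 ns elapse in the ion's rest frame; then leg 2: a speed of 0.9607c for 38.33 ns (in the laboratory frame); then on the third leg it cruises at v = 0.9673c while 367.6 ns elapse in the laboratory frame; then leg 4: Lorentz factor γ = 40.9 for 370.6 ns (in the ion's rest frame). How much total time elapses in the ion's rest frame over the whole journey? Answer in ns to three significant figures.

τ = 788 ns

Leg 1: 313.4 ns is already measured in the ion's rest frame.
Leg 2: γ = 1/√(1 − 0.9607²) = 1/√0.07706 = 3.602; τ_2 = 38.33/3.602 = 10.64 ns.
Leg 3: γ = 1/√(1 − 0.9673²) = 1/√0.06433 = 3.943; τ_3 = 367.6/3.943 = 93.24 ns.
Leg 4: 370.6 ns is already measured in the ion's rest frame.
Total: 313.4 + 10.64 + 93.24 + 370.6 ns.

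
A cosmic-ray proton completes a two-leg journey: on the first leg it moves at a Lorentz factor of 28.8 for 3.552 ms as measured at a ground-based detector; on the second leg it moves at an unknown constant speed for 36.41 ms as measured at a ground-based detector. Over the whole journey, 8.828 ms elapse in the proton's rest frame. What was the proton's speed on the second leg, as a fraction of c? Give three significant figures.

Leg 1: γ = 28.8; τ_1 = 3.552/28.80 = 0.1233 ms.
Leg 2: speed unknown; τ_2 = 36.41/γ_2.
Total proper time: 0.1233 + τ_2 = 8.828, so τ_2 = 8.828 − 0.1233 = 8.705 ms.
γ_2 = 36.41/8.705 = 4.183; β = √(1 − 1/γ²) = √0.9428.

β = 0.971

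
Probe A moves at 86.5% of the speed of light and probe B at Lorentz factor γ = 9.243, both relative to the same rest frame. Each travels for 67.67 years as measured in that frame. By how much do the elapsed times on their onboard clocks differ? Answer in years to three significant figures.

|τ_A − τ_B| = 26.6 years

A: β = 0.865; γ = 1/√(1 − 0.865²) = 1/√0.2518 = 1.993; τ_A = 67.67/1.993 = 33.95 years.
B: γ = 9.243; τ_B = 67.67/9.243 = 7.321 years.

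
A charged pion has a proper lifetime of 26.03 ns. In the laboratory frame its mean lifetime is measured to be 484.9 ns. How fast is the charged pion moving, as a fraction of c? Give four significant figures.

β = 0.9986

γ = Δt/τ₀ = 484.9/26.03 = 18.63
β = √(1 − 1/γ²) = √(1 − 0.002882) = √0.9971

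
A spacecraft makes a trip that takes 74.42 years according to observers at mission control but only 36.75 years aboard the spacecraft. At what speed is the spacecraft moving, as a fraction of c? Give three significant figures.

The proper time is measured aboard the spacecraft (both events occur at the spacecraft's location); Δt is measured at mission control. γ = Δt/τ = 74.42/36.75 = 2.025.
β = √(1 − 1/γ²) = √(1 − 0.2439) = √0.7561

v = 0.870c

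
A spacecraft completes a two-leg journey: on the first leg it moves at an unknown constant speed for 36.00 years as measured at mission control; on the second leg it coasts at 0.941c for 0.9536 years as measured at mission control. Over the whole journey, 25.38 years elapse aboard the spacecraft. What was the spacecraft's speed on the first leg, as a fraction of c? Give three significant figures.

Leg 1: speed unknown; τ_1 = 36.00/γ_1.
Leg 2: γ = 1/√(1 − 0.941²) = 1/√0.1145 = 2.955; τ_2 = 0.9536/2.955 = 0.3227 years.
Total proper time: τ_1 + 0.3227 = 25.38, so τ_1 = 25.38 − 0.3227 = 25.06 years.
γ_1 = 36.00/25.06 = 1.437; β = √(1 − 1/γ²) = √0.5155.

β = 0.718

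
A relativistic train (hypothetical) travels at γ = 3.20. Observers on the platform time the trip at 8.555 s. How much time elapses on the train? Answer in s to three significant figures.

γ = 3.20
The interval measured on the platform is the dilated one; the clock on the train measures the proper time τ = Δt/γ = 8.555/3.200 s.

τ = 2.67 s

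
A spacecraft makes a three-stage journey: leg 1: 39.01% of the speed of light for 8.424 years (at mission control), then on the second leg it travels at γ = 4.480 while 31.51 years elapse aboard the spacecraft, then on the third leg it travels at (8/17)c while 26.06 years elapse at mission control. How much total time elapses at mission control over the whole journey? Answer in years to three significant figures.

Leg 1: 8.424 years is already measured at mission control.
Leg 2: γ = 4.480; Δt_2 = 4.480 × 31.51 = 141.2 years.
Leg 3: 26.06 years is already measured at mission control.
Total: 8.424 + 141.2 + 26.06 years.

Δt = 176 years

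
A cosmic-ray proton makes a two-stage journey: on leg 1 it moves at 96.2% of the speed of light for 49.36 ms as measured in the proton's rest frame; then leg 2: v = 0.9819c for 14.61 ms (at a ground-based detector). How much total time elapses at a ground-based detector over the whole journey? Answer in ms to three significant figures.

Leg 1: β = 0.962; γ = 1/√(1 − 0.962²) = 1/√0.07456 = 3.662; Δt_1 = 3.662 × 49.36 = 180.8 ms.
Leg 2: 14.61 ms is already measured at a ground-based detector.
Total: 180.8 + 14.61 ms.

Δt = 195 ms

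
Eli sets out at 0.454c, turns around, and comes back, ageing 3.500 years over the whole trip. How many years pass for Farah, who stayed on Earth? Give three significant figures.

γ = 1/√(1 − 0.454²) = 1/√0.7939 = 1.122
Earth-frame duration is the dilated interval: Δt = γτ = 1.122 × 3.500 years.

Δt = 3.93 years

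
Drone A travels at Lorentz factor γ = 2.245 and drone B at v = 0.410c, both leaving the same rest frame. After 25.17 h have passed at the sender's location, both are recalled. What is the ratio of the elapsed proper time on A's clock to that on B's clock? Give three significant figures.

τ_A/τ_B = 0.488

A: γ = 2.245. B: γ = 1/√(1 − 0.410²) = 1/√0.8319 = 1.096.
τ_A/τ_B = γ_B/γ_A = 1.096/2.245 = 0.4884, so τ_A/τ_B = 0.4884.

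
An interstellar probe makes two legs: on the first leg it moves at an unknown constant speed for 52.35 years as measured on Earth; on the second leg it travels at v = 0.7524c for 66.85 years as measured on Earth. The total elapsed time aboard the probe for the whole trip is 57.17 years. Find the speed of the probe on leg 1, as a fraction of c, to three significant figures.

β = 0.968

Leg 1: speed unknown; τ_1 = 52.35/γ_1.
Leg 2: γ = 1/√(1 − 0.7524²) = 1/√0.4339 = 1.518; τ_2 = 66.85/1.518 = 44.03 years.
Total proper time: τ_1 + 44.03 = 57.17, so τ_1 = 57.17 − 44.03 = 13.14 years.
γ_1 = 52.35/13.14 = 3.985; β = √(1 − 1/γ²) = √0.9370.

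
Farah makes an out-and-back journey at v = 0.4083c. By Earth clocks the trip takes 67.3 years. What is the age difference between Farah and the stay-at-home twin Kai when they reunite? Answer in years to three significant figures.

Δt − τ = 5.87 years

γ = 1/√(1 − 0.4083²) = 1/√0.8333 = 1.095
Farah's elapsed proper time: τ = 67.3/1.095 = 61.43 years.
Age gap = Δt − τ = 67.3 − 61.43 years.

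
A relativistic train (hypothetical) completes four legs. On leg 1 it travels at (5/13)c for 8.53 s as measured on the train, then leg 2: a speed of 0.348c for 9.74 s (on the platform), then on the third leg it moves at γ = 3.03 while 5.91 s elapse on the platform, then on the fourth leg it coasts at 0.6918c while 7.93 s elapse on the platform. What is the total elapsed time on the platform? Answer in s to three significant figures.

Leg 1: γ = 1/√(1 − (5/13)²) = 13/12 ≈ 1.083; Δt_1 = 1.083 × 8.53 = 9.241 s.
Leg 2: 9.74 s is already measured on the platform.
Leg 3: 5.91 s is already measured on the platform.
Leg 4: 7.93 s is already measured on the platform.
Total: 9.241 + 9.740 + 5.910 + 7.930 s.

Δt = 32.8 s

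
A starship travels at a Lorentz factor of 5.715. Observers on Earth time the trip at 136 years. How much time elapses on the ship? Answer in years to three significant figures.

γ = 5.715
The interval measured on Earth is the dilated one; the clock on the ship measures the proper time τ = Δt/γ = 136/5.715 years.

τ = 23.8 years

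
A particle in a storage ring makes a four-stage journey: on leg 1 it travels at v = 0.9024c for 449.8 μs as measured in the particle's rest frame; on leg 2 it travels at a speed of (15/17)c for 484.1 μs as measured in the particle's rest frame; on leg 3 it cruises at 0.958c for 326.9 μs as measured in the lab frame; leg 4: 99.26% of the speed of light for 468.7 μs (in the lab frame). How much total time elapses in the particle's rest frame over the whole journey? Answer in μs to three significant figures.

τ = 1080 μs

Leg 1: 449.8 μs is already measured in the particle's rest frame.
Leg 2: 484.1 μs is already measured in the particle's rest frame.
Leg 3: γ = 1/√(1 − 0.958²) = 1/√0.08224 = 3.487; τ_3 = 326.9/3.487 = 93.74 μs.
Leg 4: β = 0.9926; γ = 1/√(1 − 0.9926²) = 1/√0.01475 = 8.235; τ_4 = 468.7/8.235 = 56.91 μs.
Total: 449.8 + 484.1 + 93.74 + 56.91 μs.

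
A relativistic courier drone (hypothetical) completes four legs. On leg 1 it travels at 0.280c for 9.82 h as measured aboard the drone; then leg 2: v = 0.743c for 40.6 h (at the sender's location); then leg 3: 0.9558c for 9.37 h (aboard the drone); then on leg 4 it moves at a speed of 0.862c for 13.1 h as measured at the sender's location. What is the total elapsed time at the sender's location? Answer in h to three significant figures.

Leg 1: γ = 1/√(1 − 0.280²) = 25/24 ≈ 1.042; Δt_1 = 1.042 × 9.82 = 10.23 h.
Leg 2: 40.6 h is already measured at the sender's location.
Leg 3: γ = 1/√(1 − 0.9558²) = 1/√0.08645 = 3.401; Δt_3 = 3.401 × 9.37 = 31.87 h.
Leg 4: 13.1 h is already measured at the sender's location.
Total: 10.23 + 40.60 + 31.87 + 13.10 h.

Δt = 95.8 h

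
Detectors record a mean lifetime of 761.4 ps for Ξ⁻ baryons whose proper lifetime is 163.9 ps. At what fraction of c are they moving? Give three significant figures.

v = 0.977c

γ = Δt/τ₀ = 761.4/163.9 = 4.646
β = √(1 − 1/γ²) = √(1 − 0.04634) = √0.9537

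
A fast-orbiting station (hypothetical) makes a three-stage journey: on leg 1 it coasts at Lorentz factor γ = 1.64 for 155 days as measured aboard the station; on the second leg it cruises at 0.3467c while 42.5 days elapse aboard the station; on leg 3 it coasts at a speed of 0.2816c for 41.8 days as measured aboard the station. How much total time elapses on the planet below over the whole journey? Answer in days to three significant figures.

Leg 1: γ = 1.64; Δt_1 = 1.640 × 155 = 254.2 days.
Leg 2: γ = 1/√(1 − 0.3467²) = 1/√0.8798 = 1.066; Δt_2 = 1.066 × 42.5 = 45.31 days.
Leg 3: γ = 1/√(1 − 0.2816²) = 1/√0.9207 = 1.042; Δt_3 = 1.042 × 41.8 = 43.56 days.
Total: 254.2 + 45.31 + 43.56 days.

Δt = 343 days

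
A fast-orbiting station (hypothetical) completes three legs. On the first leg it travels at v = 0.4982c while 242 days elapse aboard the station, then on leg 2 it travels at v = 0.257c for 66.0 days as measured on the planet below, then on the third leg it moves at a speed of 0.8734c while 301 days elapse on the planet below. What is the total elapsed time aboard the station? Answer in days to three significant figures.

τ = 452 days

Leg 1: 242 days is already measured aboard the station.
Leg 2: γ = 1/√(1 − 0.257²) = 1/√0.9340 = 1.035; τ_2 = 66.0/1.035 = 63.78 days.
Leg 3: γ = 1/√(1 − 0.8734²) = 1/√0.2372 = 2.053; τ_3 = 301/2.053 = 146.6 days.
Total: 242.0 + 63.78 + 146.6 days.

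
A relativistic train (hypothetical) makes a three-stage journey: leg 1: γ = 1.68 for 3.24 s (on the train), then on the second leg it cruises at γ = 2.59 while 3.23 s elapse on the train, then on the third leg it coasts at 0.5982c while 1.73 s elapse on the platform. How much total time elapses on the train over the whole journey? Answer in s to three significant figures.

Leg 1: 3.24 s is already measured on the train.
Leg 2: 3.23 s is already measured on the train.
Leg 3: γ = 1/√(1 − 0.5982²) = 1/√0.6422 = 1.248; τ_3 = 1.73/1.248 = 1.386 s.
Total: 3.240 + 3.230 + 1.386 s.

τ = 7.86 s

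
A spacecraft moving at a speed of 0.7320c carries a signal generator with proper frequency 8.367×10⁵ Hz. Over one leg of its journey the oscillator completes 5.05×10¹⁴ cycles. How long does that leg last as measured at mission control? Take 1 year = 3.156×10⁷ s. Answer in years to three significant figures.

Δt = 28.1 years

γ = 1/√(1 − 0.7320²) = 1/√0.4642 = 1.468
Proper time for N cycles: τ = N/f = 5.05×10¹⁴/(8.367×10⁵) = 6.036×10⁸ s = 19.12 years.
Lab-frame duration Δt = γτ = 1.468 × 19.12 = 28.07 years.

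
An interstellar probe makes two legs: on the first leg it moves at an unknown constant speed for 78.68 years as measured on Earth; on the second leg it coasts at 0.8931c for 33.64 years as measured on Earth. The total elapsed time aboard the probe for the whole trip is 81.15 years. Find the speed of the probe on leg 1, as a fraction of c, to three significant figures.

Leg 1: speed unknown; τ_1 = 78.68/γ_1.
Leg 2: γ = 1/√(1 − 0.8931²) = 1/√0.2024 = 2.223; τ_2 = 33.64/2.223 = 15.13 years.
Total proper time: τ_1 + 15.13 = 81.15, so τ_1 = 81.15 − 15.13 = 66.02 years.
γ_1 = 78.68/66.02 = 1.192; β = √(1 − 1/γ²) = √0.2960.

β = 0.544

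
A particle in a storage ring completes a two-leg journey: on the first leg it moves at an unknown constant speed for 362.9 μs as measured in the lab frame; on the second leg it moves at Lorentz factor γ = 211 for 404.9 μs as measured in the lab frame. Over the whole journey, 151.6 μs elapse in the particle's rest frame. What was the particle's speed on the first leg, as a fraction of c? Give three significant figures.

β = 0.911

Leg 1: speed unknown; τ_1 = 362.9/γ_1.
Leg 2: γ = 211; τ_2 = 404.9/211.0 = 1.919 μs.
Total proper time: τ_1 + 1.919 = 151.6, so τ_1 = 151.6 − 1.919 = 149.7 μs.
γ_1 = 362.9/149.7 = 2.424; β = √(1 − 1/γ²) = √0.8299.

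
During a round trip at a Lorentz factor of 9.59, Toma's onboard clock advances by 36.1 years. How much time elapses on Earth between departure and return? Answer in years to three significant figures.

Δt = 346 years

γ = 9.59
Earth-frame duration is the dilated interval: Δt = γτ = 9.590 × 36.1 years.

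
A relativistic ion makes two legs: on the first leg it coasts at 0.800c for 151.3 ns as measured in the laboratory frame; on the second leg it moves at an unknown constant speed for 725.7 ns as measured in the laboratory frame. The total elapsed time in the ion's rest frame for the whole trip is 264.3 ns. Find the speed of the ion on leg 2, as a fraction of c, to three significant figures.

Leg 1: γ = 1/√(1 − 0.800²) = 5/3 ≈ 1.667; τ_1 = 151.3/1.667 = 90.78 ns.
Leg 2: speed unknown; τ_2 = 725.7/γ_2.
Total proper time: 90.78 + τ_2 = 264.3, so τ_2 = 264.3 − 90.78 = 173.5 ns.
γ_2 = 725.7/173.5 = 4.182; β = √(1 − 1/γ²) = √0.9428.

β = 0.971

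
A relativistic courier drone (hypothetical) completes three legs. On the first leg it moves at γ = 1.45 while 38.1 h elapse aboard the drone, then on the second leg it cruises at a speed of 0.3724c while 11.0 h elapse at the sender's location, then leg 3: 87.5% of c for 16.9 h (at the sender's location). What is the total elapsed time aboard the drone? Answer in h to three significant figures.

Leg 1: 38.1 h is already measured aboard the drone.
Leg 2: γ = 1/√(1 − 0.3724²) = 1/√0.8613 = 1.078; τ_2 = 11.0/1.078 = 10.21 h.
Leg 3: β = 0.875; γ = 1/√(1 − 0.875²) = 1/√0.2344 = 2.066; τ_3 = 16.9/2.066 = 8.182 h.
Total: 38.10 + 10.21 + 8.182 h.

τ = 56.5 h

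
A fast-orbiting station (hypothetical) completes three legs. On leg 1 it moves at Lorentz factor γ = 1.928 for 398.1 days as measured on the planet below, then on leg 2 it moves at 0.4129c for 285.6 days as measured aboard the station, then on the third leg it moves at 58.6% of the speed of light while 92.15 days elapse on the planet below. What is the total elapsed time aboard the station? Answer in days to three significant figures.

Leg 1: γ = 1.928; τ_1 = 398.1/1.928 = 206.5 days.
Leg 2: 285.6 days is already measured aboard the station.
Leg 3: β = 0.586; γ = 1/√(1 − 0.586²) = 1/√0.6566 = 1.234; τ_3 = 92.15/1.234 = 74.67 days.
Total: 206.5 + 285.6 + 74.67 days.

τ = 567 days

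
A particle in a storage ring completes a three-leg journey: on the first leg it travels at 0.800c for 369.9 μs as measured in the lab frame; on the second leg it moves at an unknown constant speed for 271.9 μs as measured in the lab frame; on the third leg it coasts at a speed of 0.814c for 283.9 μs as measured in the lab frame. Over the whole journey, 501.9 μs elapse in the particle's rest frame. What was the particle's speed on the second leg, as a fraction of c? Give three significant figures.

Leg 1: γ = 1/√(1 − 0.800²) = 5/3 ≈ 1.667; τ_1 = 369.9/1.667 = 221.9 μs.
Leg 2: speed unknown; τ_2 = 271.9/γ_2.
Leg 3: γ = 1/√(1 − 0.814²) = 1/√0.3374 = 1.722; τ_3 = 283.9/1.722 = 164.9 μs.
Total proper time: 221.9 + τ_2 + 164.9 = 501.9, so τ_2 = 501.9 − 386.8 = 115.1 μs.
γ_2 = 271.9/115.1 = 2.363; β = √(1 − 1/γ²) = √0.8210.

β = 0.906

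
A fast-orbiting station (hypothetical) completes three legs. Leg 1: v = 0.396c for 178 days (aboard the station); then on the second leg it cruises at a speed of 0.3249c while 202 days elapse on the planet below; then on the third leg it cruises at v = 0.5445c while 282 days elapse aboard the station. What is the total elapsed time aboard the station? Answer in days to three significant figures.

τ = 651 days

Leg 1: 178 days is already measured aboard the station.
Leg 2: γ = 1/√(1 − 0.3249²) = 1/√0.8944 = 1.057; τ_2 = 202/1.057 = 191.0 days.
Leg 3: 282 days is already measured aboard the station.
Total: 178.0 + 191.0 + 282.0 days.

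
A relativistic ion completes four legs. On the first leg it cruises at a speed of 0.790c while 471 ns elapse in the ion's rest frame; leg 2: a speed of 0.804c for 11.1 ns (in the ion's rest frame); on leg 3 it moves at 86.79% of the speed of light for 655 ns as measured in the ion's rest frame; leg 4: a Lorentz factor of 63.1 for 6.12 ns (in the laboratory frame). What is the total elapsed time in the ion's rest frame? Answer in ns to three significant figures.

τ = 1140 ns

Leg 1: 471 ns is already measured in the ion's rest frame.
Leg 2: 11.1 ns is already measured in the ion's rest frame.
Leg 3: 655 ns is already measured in the ion's rest frame.
Leg 4: γ = 63.1; τ_4 = 6.12/63.10 = 0.09699 ns.
Total: 471.0 + 11.10 + 655.0 + 0.09699 ns.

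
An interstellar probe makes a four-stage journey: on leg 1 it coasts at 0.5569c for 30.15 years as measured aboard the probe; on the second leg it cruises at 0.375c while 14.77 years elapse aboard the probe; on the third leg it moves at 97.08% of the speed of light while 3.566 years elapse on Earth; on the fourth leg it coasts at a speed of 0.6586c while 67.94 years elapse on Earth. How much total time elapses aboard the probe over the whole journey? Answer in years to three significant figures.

Leg 1: 30.15 years is already measured aboard the probe.
Leg 2: 14.77 years is already measured aboard the probe.
Leg 3: β = 0.9708; γ = 1/√(1 − 0.9708²) = 1/√0.05755 = 4.169; τ_3 = 3.566/4.169 = 0.8554 years.
Leg 4: γ = 1/√(1 − 0.6586²) = 1/√0.5662 = 1.329; τ_4 = 67.94/1.329 = 51.12 years.
Total: 30.15 + 14.77 + 0.8554 + 51.12 years.

τ = 96.9 years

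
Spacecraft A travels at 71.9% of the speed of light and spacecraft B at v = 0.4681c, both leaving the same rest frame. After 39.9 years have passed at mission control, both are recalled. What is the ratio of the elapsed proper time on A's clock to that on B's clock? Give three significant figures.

τ_A/τ_B = 0.786

A: β = 0.719; γ = 1/√(1 − 0.719²) = 1/√0.4830 = 1.439. B: γ = 1/√(1 − 0.4681²) = 1/√0.7809 = 1.132.
τ_A/τ_B = γ_B/γ_A = 1.132/1.439 = 0.7865, so τ_A/τ_B = 0.7865.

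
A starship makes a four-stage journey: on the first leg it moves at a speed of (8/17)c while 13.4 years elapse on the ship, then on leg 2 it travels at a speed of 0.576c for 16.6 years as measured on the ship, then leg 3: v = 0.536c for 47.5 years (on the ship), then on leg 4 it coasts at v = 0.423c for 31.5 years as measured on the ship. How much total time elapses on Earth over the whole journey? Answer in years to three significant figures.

Leg 1: γ = 1/√(1 − (8/17)²) = 17/15 ≈ 1.133; Δt_1 = 1.133 × 13.4 = 15.19 years.
Leg 2: γ = 1/√(1 − 0.576²) = 1/√0.6682 = 1.223; Δt_2 = 1.223 × 16.6 = 20.31 years.
Leg 3: γ = 1/√(1 − 0.536²) = 1/√0.7127 = 1.185; Δt_3 = 1.185 × 47.5 = 56.27 years.
Leg 4: γ = 1/√(1 − 0.423²) = 1/√0.8211 = 1.104; Δt_4 = 1.104 × 31.5 = 34.76 years.
Total: 15.19 + 20.31 + 56.27 + 34.76 years.

Δt = 127 years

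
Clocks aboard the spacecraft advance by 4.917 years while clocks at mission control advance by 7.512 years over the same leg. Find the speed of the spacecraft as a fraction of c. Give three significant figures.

The proper time is measured aboard the spacecraft (both events occur at the spacecraft's location); Δt is measured at mission control. γ = Δt/τ = 7.512/4.917 = 1.528.
β = √(1 − 1/γ²) = √(1 − 0.4284) = √0.5716

β = 0.756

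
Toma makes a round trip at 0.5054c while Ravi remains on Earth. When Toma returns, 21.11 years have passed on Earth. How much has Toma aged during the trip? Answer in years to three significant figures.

τ = 18.2 years

γ = 1/√(1 − 0.5054²) = 1/√0.7446 = 1.159
Toma's clock measures proper time along the trip: τ = Δt/γ = 21.11/1.159 years.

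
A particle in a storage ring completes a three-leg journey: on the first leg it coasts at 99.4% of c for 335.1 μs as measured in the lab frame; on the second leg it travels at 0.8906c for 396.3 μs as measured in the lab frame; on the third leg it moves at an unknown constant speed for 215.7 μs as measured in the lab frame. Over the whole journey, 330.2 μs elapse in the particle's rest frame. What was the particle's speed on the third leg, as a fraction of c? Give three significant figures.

β = 0.851

Leg 1: β = 0.994; γ = 1/√(1 − 0.994²) = 1/√0.01196 = 9.142; τ_1 = 335.1/9.142 = 36.65 μs.
Leg 2: γ = 1/√(1 − 0.8906²) = 1/√0.2068 = 2.199; τ_2 = 396.3/2.199 = 180.2 μs.
Leg 3: speed unknown; τ_3 = 215.7/γ_3.
Total proper time: 36.65 + 180.2 + τ_3 = 330.2, so τ_3 = 330.2 − 216.9 = 113.3 μs.
γ_3 = 215.7/113.3 = 1.904; β = √(1 − 1/γ²) = √0.7240.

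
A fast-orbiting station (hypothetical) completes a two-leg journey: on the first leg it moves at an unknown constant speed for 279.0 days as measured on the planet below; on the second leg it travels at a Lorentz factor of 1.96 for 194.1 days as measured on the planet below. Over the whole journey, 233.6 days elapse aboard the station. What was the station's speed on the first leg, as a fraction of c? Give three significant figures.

β = 0.876

Leg 1: speed unknown; τ_1 = 279.0/γ_1.
Leg 2: γ = 1.96; τ_2 = 194.1/1.960 = 99.03 days.
Total proper time: τ_1 + 99.03 = 233.6, so τ_1 = 233.6 − 99.03 = 134.6 days.
γ_1 = 279.0/134.6 = 2.073; β = √(1 − 1/γ²) = √0.7674.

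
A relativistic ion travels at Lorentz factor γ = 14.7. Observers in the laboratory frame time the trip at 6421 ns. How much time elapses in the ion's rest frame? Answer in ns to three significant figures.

τ = 437 ns

γ = 14.7
The interval measured in the laboratory frame is the dilated one; the clock in the ion's rest frame measures the proper time τ = Δt/γ = 6421/14.70 ns.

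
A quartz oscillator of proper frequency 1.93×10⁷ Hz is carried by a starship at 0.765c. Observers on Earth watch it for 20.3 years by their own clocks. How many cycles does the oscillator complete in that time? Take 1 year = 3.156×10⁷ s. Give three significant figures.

γ = 1/√(1 − 0.765²) = 1/√0.4148 = 1.553
During 20.3 years of lab time, the oscillator's proper time advances by τ = Δt/γ = 20.3/1.553 = 13.07 years = 4.126×10⁸ s.
N = f × τ = 1.93×10⁷ × 4.126×10⁸ = 7.963×10¹⁵.

N = 7.96×10¹⁵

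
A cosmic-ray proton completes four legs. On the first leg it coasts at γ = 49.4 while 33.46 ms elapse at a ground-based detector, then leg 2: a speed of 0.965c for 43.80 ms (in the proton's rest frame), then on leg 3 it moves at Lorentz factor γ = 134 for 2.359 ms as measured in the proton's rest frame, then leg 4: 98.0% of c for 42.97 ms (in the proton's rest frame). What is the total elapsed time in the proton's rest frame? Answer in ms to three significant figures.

τ = 89.8 ms

Leg 1: γ = 49.4; τ_1 = 33.46/49.40 = 0.6773 ms.
Leg 2: 43.80 ms is already measured in the proton's rest frame.
Leg 3: 2.359 ms is already measured in the proton's rest frame.
Leg 4: 42.97 ms is already measured in the proton's rest frame.
Total: 0.6773 + 43.80 + 2.359 + 42.97 ms.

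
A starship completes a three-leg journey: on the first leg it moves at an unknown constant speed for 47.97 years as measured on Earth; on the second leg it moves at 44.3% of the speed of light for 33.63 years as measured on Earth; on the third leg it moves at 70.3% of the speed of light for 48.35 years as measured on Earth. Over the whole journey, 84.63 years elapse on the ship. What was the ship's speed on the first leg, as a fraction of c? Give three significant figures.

β = 0.908

Leg 1: speed unknown; τ_1 = 47.97/γ_1.
Leg 2: β = 0.443; γ = 1/√(1 − 0.443²) = 1/√0.8038 = 1.115; τ_2 = 33.63/1.115 = 30.15 years.
Leg 3: β = 0.703; γ = 1/√(1 − 0.703²) = 1/√0.5058 = 1.406; τ_3 = 48.35/1.406 = 34.39 years.
Total proper time: τ_1 + 30.15 + 34.39 = 84.63, so τ_1 = 84.63 − 64.54 = 20.09 years.
γ_1 = 47.97/20.09 = 2.387; β = √(1 − 1/γ²) = √0.8245.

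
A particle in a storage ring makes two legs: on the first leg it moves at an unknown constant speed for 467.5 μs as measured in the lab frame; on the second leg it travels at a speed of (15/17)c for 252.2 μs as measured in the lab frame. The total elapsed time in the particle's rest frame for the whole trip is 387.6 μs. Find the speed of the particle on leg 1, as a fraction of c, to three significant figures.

β = 0.818

Leg 1: speed unknown; τ_1 = 467.5/γ_1.
Leg 2: γ = 1/√(1 − (15/17)²) = 17/8 = 2.125; τ_2 = 252.2/2.125 = 118.7 μs.
Total proper time: τ_1 + 118.7 = 387.6, so τ_1 = 387.6 − 118.7 = 268.9 μs.
γ_1 = 467.5/268.9 = 1.738; β = √(1 − 1/γ²) = √0.6691.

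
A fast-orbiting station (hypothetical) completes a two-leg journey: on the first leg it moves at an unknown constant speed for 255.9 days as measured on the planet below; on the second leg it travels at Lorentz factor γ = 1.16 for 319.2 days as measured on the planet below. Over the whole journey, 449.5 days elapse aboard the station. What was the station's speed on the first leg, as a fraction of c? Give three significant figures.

β = 0.732

Leg 1: speed unknown; τ_1 = 255.9/γ_1.
Leg 2: γ = 1.16; τ_2 = 319.2/1.160 = 275.2 days.
Total proper time: τ_1 + 275.2 = 449.5, so τ_1 = 449.5 − 275.2 = 174.3 days.
γ_1 = 255.9/174.3 = 1.468; β = √(1 − 1/γ²) = √0.5359.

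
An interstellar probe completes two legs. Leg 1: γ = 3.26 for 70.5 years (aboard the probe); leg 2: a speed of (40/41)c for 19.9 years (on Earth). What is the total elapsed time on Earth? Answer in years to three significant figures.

Leg 1: γ = 3.26; Δt_1 = 3.260 × 70.5 = 229.8 years.
Leg 2: 19.9 years is already measured on Earth.
Total: 229.8 + 19.90 years.

Δt = 250 years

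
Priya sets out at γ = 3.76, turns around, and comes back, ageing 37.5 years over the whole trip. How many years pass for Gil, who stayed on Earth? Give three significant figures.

Δt = 141 years

γ = 3.76
Earth-frame duration is the dilated interval: Δt = γτ = 3.760 × 37.5 years.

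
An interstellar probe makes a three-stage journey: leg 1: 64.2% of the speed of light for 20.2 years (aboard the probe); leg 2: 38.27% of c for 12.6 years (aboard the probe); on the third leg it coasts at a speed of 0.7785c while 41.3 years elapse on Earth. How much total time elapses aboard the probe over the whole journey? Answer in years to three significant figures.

τ = 58.7 years

Leg 1: 20.2 years is already measured aboard the probe.
Leg 2: 12.6 years is already measured aboard the probe.
Leg 3: γ = 1/√(1 − 0.7785²) = 1/√0.3939 = 1.593; τ_3 = 41.3/1.593 = 25.92 years.
Total: 20.20 + 12.60 + 25.92 years.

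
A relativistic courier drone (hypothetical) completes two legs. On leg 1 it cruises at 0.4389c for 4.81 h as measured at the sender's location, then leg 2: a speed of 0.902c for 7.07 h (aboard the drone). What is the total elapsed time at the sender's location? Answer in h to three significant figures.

Δt = 21.2 h

Leg 1: 4.81 h is already measured at the sender's location.
Leg 2: γ = 1/√(1 − 0.902²) = 1/√0.1864 = 2.316; Δt_2 = 2.316 × 7.07 = 16.38 h.
Total: 4.810 + 16.38 h.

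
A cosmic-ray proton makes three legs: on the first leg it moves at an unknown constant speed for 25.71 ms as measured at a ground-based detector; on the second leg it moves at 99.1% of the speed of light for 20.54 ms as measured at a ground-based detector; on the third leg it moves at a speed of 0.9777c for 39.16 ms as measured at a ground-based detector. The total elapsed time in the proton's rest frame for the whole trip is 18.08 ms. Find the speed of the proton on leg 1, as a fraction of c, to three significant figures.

Leg 1: speed unknown; τ_1 = 25.71/γ_1.
Leg 2: β = 0.991; γ = 1/√(1 − 0.991²) = 1/√0.01792 = 7.470; τ_2 = 20.54/7.470 = 2.750 ms.
Leg 3: γ = 1/√(1 − 0.9777²) = 1/√0.04410 = 4.762; τ_3 = 39.16/4.762 = 8.224 ms.
Total proper time: τ_1 + 2.750 + 8.224 = 18.08, so τ_1 = 18.08 − 10.97 = 7.107 ms.
γ_1 = 25.71/7.107 = 3.618; β = √(1 − 1/γ²) = √0.9236.

β = 0.961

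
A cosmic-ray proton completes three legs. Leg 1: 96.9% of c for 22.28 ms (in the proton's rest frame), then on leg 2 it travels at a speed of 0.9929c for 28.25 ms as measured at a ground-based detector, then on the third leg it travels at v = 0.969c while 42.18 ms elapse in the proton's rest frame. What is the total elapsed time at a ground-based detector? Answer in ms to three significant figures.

Δt = 289 ms

Leg 1: β = 0.969; γ = 1/√(1 − 0.969²) = 1/√0.06104 = 4.048; Δt_1 = 4.048 × 22.28 = 90.18 ms.
Leg 2: 28.25 ms is already measured at a ground-based detector.
Leg 3: γ = 1/√(1 − 0.969²) = 1/√0.06104 = 4.048; Δt_3 = 4.048 × 42.18 = 170.7 ms.
Total: 90.18 + 28.25 + 170.7 ms.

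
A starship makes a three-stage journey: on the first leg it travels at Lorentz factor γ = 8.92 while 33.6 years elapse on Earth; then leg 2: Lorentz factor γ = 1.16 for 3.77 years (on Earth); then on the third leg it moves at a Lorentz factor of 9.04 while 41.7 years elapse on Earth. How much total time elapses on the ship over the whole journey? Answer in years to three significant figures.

Leg 1: γ = 8.92; τ_1 = 33.6/8.920 = 3.767 years.
Leg 2: γ = 1.16; τ_2 = 3.77/1.160 = 3.250 years.
Leg 3: γ = 9.04; τ_3 = 41.7/9.040 = 4.613 years.
Total: 3.767 + 3.250 + 4.613 years.

τ = 11.6 years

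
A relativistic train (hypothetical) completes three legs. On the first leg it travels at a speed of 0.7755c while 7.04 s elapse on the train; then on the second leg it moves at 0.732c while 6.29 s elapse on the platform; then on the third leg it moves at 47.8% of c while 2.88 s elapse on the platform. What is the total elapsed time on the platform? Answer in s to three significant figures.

Leg 1: γ = 1/√(1 − 0.7755²) = 1/√0.3986 = 1.584; Δt_1 = 1.584 × 7.04 = 11.15 s.
Leg 2: 6.29 s is already measured on the platform.
Leg 3: 2.88 s is already measured on the platform.
Total: 11.15 + 6.290 + 2.880 s.

Δt = 20.3 s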